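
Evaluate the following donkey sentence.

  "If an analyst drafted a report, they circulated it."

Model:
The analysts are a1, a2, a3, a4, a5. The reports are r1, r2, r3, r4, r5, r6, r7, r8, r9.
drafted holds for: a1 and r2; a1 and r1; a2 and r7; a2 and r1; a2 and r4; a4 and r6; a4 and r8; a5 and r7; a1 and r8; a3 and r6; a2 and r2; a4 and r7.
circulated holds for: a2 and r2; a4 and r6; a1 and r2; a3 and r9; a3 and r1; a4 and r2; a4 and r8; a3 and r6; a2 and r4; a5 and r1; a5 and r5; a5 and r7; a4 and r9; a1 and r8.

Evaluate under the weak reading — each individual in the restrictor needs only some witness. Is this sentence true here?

True

"it" takes "a report" as antecedent — a donkey pronoun bound across the clause boundary.
Weak reading: every analyst a with some drafted-report has at least one drafted-report r such that circulated(a,r).
Per analyst: a1:✓  a2:✓  a3:✓  a4:✓  a5:✓
Every analyst in the restrictor has a witness.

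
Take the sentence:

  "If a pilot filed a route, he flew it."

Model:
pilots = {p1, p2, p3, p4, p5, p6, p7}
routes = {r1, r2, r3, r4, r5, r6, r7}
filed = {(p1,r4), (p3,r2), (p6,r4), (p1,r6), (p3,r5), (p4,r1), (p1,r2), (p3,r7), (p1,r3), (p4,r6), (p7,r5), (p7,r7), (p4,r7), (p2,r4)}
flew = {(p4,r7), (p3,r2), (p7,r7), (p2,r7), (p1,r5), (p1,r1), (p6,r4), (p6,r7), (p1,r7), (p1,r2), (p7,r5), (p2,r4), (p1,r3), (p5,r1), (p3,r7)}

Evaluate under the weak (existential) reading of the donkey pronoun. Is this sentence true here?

True

"it" takes "a route" as antecedent — a donkey pronoun bound across the clause boundary.
Weak reading: every pilot p with some filed-route has at least one filed-route r such that flew(p,r).
Per pilot: p1:✓  p2:✓  p3:✓  p4:✓  p6:✓  p7:✓
Every pilot in the restrictor has a witness.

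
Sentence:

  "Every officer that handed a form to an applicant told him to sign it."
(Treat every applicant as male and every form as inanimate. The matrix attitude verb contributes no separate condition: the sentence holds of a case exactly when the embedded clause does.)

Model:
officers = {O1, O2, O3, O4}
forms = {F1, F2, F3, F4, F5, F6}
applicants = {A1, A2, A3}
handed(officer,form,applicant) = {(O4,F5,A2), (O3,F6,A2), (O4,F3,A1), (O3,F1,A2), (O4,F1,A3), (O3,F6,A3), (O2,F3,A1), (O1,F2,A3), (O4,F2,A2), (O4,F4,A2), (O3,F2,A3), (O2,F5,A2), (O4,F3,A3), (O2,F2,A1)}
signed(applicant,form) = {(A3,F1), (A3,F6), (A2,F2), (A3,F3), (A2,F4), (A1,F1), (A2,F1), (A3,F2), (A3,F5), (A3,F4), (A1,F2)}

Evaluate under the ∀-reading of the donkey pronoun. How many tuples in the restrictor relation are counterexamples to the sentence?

5

"him" takes "an applicant" as antecedent and "it" takes "a form"; both are donkey pronouns co-varying with the restrictor.
Strong reading: for every (o,f,a) with handed(o,f,a), signed(a,f).
Restrictor triples: (O1,F2,A3)→signed(A3,F2) ✓  (O2,F2,A1)→signed(A1,F2) ✓  (O2,F3,A1)→signed(A1,F3) ✗  (O2,F5,A2)→signed(A2,F5) ✗  (O3,F1,A2)→signed(A2,F1) ✓  (O3,F2,A3)→signed(A3,F2) ✓  (O3,F6,A2)→signed(A2,F6) ✗  (O3,F6,A3)→signed(A3,F6) ✓  (O4,F1,A3)→signed(A3,F1) ✓  (O4,F2,A2)→signed(A2,F2) ✓  (O4,F3,A1)→signed(A1,F3) ✗  (O4,F3,A3)→signed(A3,F3) ✓  (O4,F4,A2)→signed(A2,F4) ✓  (O4,F5,A2)→signed(A2,F5) ✗
Counterexamples (restrictor triples failing the scope): 5.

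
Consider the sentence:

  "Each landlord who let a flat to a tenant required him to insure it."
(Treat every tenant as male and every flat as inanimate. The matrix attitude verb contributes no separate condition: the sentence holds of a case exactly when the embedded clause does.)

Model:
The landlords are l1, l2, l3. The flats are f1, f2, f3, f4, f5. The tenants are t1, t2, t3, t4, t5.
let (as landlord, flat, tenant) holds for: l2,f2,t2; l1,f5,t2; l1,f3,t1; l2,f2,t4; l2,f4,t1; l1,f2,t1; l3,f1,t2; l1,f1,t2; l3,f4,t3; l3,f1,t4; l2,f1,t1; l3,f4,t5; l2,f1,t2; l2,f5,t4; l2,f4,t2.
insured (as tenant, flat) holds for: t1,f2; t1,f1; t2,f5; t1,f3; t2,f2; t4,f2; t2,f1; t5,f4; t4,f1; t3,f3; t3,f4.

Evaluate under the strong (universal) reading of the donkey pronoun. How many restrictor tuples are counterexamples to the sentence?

3

"him" takes "a tenant" as antecedent and "it" takes "a flat"; both are donkey pronouns co-varying with the restrictor.
Strong reading: for every (l,f,t) with let(l,f,t), insured(t,f).
Restrictor triples: (l1,f1,t2)→insured(t2,f1) ✓  (l1,f2,t1)→insured(t1,f2) ✓  (l1,f3,t1)→insured(t1,f3) ✓  (l1,f5,t2)→insured(t2,f5) ✓  (l2,f1,t1)→insured(t1,f1) ✓  (l2,f1,t2)→insured(t2,f1) ✓  (l2,f2,t2)→insured(t2,f2) ✓  (l2,f2,t4)→insured(t4,f2) ✓  (l2,f4,t1)→insured(t1,f4) ✗  (l2,f4,t2)→insured(t2,f4) ✗  (l2,f5,t4)→insured(t4,f5) ✗  (l3,f1,t2)→insured(t2,f1) ✓  (l3,f1,t4)→insured(t4,f1) ✓  (l3,f4,t3)→insured(t3,f4) ✓  (l3,f4,t5)→insured(t5,f4) ✓
Counterexamples (restrictor triples failing the scope): 3.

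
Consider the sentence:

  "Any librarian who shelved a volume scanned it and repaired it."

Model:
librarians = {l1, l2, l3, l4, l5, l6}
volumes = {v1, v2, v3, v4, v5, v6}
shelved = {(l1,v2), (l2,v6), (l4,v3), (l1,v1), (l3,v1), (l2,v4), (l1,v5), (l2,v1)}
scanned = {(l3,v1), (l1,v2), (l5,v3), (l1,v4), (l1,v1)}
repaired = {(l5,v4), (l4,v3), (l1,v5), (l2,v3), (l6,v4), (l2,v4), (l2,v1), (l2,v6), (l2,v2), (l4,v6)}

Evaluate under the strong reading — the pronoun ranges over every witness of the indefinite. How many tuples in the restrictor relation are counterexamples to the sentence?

8

"it" takes "a volume" as antecedent — a donkey pronoun bound across the clause boundary.
Strong reading: for every (l,v) with shelved(l,v), scanned(l,v) ∧ repaired(l,v).
Restrictor pairs: (l1,v1) ✗  (l1,v2) ✗  (l1,v5) ✗  (l2,v1) ✗  (l2,v4) ✗  (l2,v6) ✗  (l3,v1) ✗  (l4,v3) ✗
Counterexamples (restrictor pairs failing the scope): 8.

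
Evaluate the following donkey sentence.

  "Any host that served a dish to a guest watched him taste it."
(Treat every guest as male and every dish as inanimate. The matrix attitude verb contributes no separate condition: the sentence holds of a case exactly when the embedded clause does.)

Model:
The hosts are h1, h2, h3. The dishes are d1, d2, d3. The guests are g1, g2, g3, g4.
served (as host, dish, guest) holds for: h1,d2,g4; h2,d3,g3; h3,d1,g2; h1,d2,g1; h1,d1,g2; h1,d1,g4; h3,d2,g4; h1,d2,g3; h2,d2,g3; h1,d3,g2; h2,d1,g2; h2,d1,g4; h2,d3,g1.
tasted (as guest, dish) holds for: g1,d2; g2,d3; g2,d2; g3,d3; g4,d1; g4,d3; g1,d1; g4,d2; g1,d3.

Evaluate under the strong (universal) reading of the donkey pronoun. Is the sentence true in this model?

False

"him" takes "a guest" as antecedent and "it" takes "a dish"; both are donkey pronouns co-varying with the restrictor.
Strong reading: for every (h,d,g) with served(h,d,g), tasted(g,d).
Restrictor triples: (h1,d1,g2)→tasted(g2,d1) ✗  (h1,d1,g4)→tasted(g4,d1) ✓  (h1,d2,g1)→tasted(g1,d2) ✓  (h1,d2,g3)→tasted(g3,d2) ✗  (h1,d2,g4)→tasted(g4,d2) ✓  (h1,d3,g2)→tasted(g2,d3) ✓  (h2,d1,g2)→tasted(g2,d1) ✗  (h2,d1,g4)→tasted(g4,d1) ✓  (h2,d2,g3)→tasted(g3,d2) ✗  (h2,d3,g1)→tasted(g1,d3) ✓  (h2,d3,g3)→tasted(g3,d3) ✓  (h3,d1,g2)→tasted(g2,d1) ✗  (h3,d2,g4)→tasted(g4,d2) ✓
Counterexample: (h1,d1,g2) — tasted(g2,d1) does not hold.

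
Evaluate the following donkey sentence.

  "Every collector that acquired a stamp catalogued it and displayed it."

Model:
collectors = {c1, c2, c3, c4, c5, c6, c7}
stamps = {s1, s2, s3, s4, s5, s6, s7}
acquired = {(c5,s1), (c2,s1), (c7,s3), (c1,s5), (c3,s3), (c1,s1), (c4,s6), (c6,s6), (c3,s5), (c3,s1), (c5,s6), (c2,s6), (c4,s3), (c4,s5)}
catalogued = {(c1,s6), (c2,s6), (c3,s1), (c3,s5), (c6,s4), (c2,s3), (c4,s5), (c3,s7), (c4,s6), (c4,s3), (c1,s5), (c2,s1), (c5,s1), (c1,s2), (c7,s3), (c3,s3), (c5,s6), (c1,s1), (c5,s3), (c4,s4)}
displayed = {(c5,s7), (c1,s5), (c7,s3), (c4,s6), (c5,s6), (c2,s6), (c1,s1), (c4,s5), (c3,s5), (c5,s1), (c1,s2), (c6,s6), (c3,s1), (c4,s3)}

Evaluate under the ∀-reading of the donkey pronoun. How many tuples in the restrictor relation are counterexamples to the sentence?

3

"it" takes "a stamp" as antecedent — a donkey pronoun bound across the clause boundary.
Strong reading: for every (c,s) with acquired(c,s), catalogued(c,s) ∧ displayed(c,s).
Restrictor pairs: (c1,s1) ✓  (c1,s5) ✓  (c2,s1) ✗  (c2,s6) ✓  (c3,s1) ✓  (c3,s3) ✗  (c3,s5) ✓  (c4,s3) ✓  (c4,s5) ✓  (c4,s6) ✓  (c5,s1) ✓  (c5,s6) ✓  (c6,s6) ✗  (c7,s3) ✓
Counterexamples (restrictor pairs failing the scope): 3.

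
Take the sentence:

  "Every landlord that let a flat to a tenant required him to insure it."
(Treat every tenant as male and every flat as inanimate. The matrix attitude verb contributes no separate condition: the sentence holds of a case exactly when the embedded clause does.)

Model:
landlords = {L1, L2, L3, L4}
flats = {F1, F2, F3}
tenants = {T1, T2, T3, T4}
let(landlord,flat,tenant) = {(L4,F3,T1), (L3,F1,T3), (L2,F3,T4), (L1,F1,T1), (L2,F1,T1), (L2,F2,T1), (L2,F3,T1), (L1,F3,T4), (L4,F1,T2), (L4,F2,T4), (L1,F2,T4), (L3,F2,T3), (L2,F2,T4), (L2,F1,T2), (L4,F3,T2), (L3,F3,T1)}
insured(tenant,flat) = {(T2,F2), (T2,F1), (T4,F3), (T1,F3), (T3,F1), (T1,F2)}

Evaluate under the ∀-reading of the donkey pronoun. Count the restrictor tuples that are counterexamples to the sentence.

7

"him" takes "a tenant" as antecedent and "it" takes "a flat"; both are donkey pronouns co-varying with the restrictor.
Strong reading: for every (l,f,t) with let(l,f,t), insured(t,f).
Restrictor triples: (L1,F1,T1)→insured(T1,F1) ✗  (L1,F2,T4)→insured(T4,F2) ✗  (L1,F3,T4)→insured(T4,F3) ✓  (L2,F1,T1)→insured(T1,F1) ✗  (L2,F1,T2)→insured(T2,F1) ✓  (L2,F2,T1)→insured(T1,F2) ✓  (L2,F2,T4)→insured(T4,F2) ✗  (L2,F3,T1)→insured(T1,F3) ✓  (L2,F3,T4)→insured(T4,F3) ✓  (L3,F1,T3)→insured(T3,F1) ✓  (L3,F2,T3)→insured(T3,F2) ✗  (L3,F3,T1)→insured(T1,F3) ✓  (L4,F1,T2)→insured(T2,F1) ✓  (L4,F2,T4)→insured(T4,F2) ✗  (L4,F3,T1)→insured(T1,F3) ✓  (L4,F3,T2)→insured(T2,F3) ✗
Counterexamples (restrictor triples failing the scope): 7.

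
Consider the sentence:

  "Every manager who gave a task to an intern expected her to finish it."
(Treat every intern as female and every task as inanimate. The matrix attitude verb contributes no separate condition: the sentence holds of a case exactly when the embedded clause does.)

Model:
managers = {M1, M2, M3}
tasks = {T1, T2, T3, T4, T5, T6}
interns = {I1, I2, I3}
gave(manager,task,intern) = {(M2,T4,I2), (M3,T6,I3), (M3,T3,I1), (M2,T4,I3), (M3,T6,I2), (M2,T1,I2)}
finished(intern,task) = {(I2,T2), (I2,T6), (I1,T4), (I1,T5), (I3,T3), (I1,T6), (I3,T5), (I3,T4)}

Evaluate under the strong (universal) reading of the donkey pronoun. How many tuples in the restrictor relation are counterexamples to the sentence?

"her" takes "an intern" as antecedent and "it" takes "a task"; both are donkey pronouns co-varying with the restrictor.
Strong reading: for every (m,t,i) with gave(m,t,i), finished(i,t).
Restrictor triples: (M2,T1,I2)→finished(I2,T1) ✗  (M2,T4,I2)→finished(I2,T4) ✗  (M2,T4,I3)→finished(I3,T4) ✓  (M3,T3,I1)→finished(I1,T3) ✗  (M3,T6,I2)→finished(I2,T6) ✓  (M3,T6,I3)→finished(I3,T6) ✗
Counterexamples (restrictor triples failing the scope): 4.

4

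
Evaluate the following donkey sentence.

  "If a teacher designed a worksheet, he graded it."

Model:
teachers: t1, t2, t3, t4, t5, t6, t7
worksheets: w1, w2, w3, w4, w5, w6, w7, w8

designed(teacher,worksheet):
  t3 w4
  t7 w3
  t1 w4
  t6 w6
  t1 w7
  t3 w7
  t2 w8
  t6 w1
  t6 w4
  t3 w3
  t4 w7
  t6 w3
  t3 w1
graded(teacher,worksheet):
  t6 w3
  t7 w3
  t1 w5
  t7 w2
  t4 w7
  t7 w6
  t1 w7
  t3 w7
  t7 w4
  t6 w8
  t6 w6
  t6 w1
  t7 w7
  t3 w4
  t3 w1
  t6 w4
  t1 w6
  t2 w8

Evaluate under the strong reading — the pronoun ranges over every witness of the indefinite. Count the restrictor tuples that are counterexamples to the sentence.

"it" takes "a worksheet" as antecedent — a donkey pronoun bound across the clause boundary.
Strong reading: for every (t,w) with designed(t,w), graded(t,w).
Restrictor pairs: (t1,w4) ✗  (t1,w7) ✓  (t2,w8) ✓  (t3,w1) ✓  (t3,w3) ✗  (t3,w4) ✓  (t3,w7) ✓  (t4,w7) ✓  (t6,w1) ✓  (t6,w3) ✓  (t6,w4) ✓  (t6,w6) ✓  (t7,w3) ✓
Counterexamples (restrictor pairs failing the scope): 2.

2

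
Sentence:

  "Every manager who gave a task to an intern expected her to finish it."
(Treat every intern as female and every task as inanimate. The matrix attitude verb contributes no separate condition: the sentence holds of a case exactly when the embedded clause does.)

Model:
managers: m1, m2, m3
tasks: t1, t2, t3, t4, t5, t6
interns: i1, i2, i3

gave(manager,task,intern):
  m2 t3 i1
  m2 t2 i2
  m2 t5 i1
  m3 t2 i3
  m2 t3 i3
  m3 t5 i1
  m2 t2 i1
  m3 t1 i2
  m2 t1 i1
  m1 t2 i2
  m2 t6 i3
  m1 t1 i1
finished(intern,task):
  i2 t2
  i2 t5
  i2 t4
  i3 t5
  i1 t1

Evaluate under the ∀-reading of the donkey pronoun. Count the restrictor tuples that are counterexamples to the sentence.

"her" takes "an intern" as antecedent and "it" takes "a task"; both are donkey pronouns co-varying with the restrictor.
Strong reading: for every (m,t,i) with gave(m,t,i), finished(i,t).
Restrictor triples: (m1,t1,i1)→finished(i1,t1) ✓  (m1,t2,i2)→finished(i2,t2) ✓  (m2,t1,i1)→finished(i1,t1) ✓  (m2,t2,i1)→finished(i1,t2) ✗  (m2,t2,i2)→finished(i2,t2) ✓  (m2,t3,i1)→finished(i1,t3) ✗  (m2,t3,i3)→finished(i3,t3) ✗  (m2,t5,i1)→finished(i1,t5) ✗  (m2,t6,i3)→finished(i3,t6) ✗  (m3,t1,i2)→finished(i2,t1) ✗  (m3,t2,i3)→finished(i3,t2) ✗  (m3,t5,i1)→finished(i1,t5) ✗
Counterexamples (restrictor triples failing the scope): 8.

8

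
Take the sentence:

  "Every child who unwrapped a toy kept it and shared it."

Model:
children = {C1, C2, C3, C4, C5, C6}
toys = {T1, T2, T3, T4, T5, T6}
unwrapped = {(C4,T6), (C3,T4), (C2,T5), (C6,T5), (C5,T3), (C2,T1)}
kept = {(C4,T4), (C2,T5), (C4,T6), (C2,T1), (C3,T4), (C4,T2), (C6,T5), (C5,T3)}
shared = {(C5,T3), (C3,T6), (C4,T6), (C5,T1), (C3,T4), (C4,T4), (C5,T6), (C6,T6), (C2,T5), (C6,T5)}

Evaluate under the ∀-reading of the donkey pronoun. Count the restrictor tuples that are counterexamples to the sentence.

1

"it" takes "a toy" as antecedent — a donkey pronoun bound across the clause boundary.
Strong reading: for every (c,t) with unwrapped(c,t), kept(c,t) ∧ shared(c,t).
Restrictor pairs: (C2,T1) ✗  (C2,T5) ✓  (C3,T4) ✓  (C4,T6) ✓  (C5,T3) ✓  (C6,T5) ✓
Counterexamples (restrictor pairs failing the scope): 1.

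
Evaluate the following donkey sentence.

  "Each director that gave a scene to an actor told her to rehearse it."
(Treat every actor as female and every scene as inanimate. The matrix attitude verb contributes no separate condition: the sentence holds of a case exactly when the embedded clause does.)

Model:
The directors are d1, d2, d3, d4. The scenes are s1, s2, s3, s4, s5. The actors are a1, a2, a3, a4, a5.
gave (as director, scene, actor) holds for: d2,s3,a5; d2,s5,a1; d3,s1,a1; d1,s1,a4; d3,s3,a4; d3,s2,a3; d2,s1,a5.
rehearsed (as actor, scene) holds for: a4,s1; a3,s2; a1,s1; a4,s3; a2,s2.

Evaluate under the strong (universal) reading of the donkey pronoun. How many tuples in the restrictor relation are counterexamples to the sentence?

"her" takes "an actor" as antecedent and "it" takes "a scene"; both are donkey pronouns co-varying with the restrictor.
Strong reading: for every (d,s,a) with gave(d,s,a), rehearsed(a,s).
Restrictor triples: (d1,s1,a4)→rehearsed(a4,s1) ✓  (d2,s1,a5)→rehearsed(a5,s1) ✗  (d2,s3,a5)→rehearsed(a5,s3) ✗  (d2,s5,a1)→rehearsed(a1,s5) ✗  (d3,s1,a1)→rehearsed(a1,s1) ✓  (d3,s2,a3)→rehearsed(a3,s2) ✓  (d3,s3,a4)→rehearsed(a4,s3) ✓
Counterexamples (restrictor triples failing the scope): 3.

3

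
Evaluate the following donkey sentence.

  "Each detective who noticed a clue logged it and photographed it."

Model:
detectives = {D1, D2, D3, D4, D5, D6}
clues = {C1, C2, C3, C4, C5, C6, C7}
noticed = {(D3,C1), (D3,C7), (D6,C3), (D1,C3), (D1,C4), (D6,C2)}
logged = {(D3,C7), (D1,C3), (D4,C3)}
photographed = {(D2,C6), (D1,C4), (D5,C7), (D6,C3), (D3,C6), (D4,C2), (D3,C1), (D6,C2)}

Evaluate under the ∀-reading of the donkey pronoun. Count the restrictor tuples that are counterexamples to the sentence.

"it" takes "a clue" as antecedent — a donkey pronoun bound across the clause boundary.
Strong reading: for every (d,c) with noticed(d,c), logged(d,c) ∧ photographed(d,c).
Restrictor pairs: (D1,C3) ✗  (D1,C4) ✗  (D3,C1) ✗  (D3,C7) ✗  (D6,C2) ✗  (D6,C3) ✗
Counterexamples (restrictor pairs failing the scope): 6.

6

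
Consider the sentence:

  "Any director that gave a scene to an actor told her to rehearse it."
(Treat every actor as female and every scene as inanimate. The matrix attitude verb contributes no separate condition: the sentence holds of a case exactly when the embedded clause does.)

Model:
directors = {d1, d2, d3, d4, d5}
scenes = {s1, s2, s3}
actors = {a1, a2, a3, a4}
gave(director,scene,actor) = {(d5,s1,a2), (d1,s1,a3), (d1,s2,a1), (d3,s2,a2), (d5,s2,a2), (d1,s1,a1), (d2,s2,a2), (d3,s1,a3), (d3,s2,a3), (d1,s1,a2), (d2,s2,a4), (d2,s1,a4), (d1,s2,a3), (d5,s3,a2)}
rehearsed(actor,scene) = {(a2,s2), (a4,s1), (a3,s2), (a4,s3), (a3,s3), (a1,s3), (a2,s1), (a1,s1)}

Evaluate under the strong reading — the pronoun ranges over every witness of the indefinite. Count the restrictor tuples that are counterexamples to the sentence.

5

"her" takes "an actor" as antecedent and "it" takes "a scene"; both are donkey pronouns co-varying with the restrictor.
Strong reading: for every (d,s,a) with gave(d,s,a), rehearsed(a,s).
Restrictor triples: (d1,s1,a1)→rehearsed(a1,s1) ✓  (d1,s1,a2)→rehearsed(a2,s1) ✓  (d1,s1,a3)→rehearsed(a3,s1) ✗  (d1,s2,a1)→rehearsed(a1,s2) ✗  (d1,s2,a3)→rehearsed(a3,s2) ✓  (d2,s1,a4)→rehearsed(a4,s1) ✓  (d2,s2,a2)→rehearsed(a2,s2) ✓  (d2,s2,a4)→rehearsed(a4,s2) ✗  (d3,s1,a3)→rehearsed(a3,s1) ✗  (d3,s2,a2)→rehearsed(a2,s2) ✓  (d3,s2,a3)→rehearsed(a3,s2) ✓  (d5,s1,a2)→rehearsed(a2,s1) ✓  (d5,s2,a2)→rehearsed(a2,s2) ✓  (d5,s3,a2)→rehearsed(a2,s3) ✗
Counterexamples (restrictor triples failing the scope): 5.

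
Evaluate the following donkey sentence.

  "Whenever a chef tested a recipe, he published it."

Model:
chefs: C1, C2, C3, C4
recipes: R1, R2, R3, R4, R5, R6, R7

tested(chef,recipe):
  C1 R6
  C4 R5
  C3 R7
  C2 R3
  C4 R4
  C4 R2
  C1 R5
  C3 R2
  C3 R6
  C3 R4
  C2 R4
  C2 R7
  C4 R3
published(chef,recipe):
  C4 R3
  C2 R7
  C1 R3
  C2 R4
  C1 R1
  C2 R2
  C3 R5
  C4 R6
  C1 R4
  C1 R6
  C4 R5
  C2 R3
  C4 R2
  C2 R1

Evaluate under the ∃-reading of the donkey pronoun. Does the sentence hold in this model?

"it" takes "a recipe" as antecedent — a donkey pronoun bound across the clause boundary.
Weak reading: every chef c with some tested-recipe has at least one tested-recipe r such that published(c,r).
Per chef: C1:✓  C2:✓  C3:✗  C4:✓
C3 has no witness among its tested-recipes.

False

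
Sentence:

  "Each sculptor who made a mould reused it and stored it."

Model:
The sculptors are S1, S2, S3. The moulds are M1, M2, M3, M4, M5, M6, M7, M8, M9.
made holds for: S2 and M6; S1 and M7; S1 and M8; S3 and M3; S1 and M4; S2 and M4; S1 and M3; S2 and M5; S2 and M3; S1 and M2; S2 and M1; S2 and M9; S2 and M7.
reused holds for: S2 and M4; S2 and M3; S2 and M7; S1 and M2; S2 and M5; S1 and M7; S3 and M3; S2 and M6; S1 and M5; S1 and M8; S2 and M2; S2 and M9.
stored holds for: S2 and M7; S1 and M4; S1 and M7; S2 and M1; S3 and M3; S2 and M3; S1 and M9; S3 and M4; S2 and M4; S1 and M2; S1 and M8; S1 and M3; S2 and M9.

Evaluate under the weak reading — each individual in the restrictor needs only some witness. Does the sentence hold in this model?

"it" takes "a mould" as antecedent — a donkey pronoun bound across the clause boundary.
Weak reading: every sculptor s with some made-mould has at least one made-mould m such that reused(s,m) ∧ stored(s,m).
Per sculptor: S1:✓  S2:✓  S3:✓
Every sculptor in the restrictor has a witness.

True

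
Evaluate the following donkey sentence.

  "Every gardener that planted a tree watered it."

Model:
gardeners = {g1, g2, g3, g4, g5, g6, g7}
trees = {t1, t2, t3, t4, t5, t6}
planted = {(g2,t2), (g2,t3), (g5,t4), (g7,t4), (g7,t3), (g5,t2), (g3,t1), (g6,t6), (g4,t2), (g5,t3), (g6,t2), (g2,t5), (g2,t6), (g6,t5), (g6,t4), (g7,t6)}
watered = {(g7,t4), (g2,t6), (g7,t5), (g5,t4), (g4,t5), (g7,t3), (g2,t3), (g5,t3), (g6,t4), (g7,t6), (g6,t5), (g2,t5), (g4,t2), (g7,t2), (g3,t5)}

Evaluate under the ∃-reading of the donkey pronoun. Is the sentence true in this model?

"it" takes "a tree" as antecedent — a donkey pronoun bound across the clause boundary.
Weak reading: every gardener g with some planted-tree has at least one planted-tree t such that watered(g,t).
Per gardener: g2:✓  g3:✗  g4:✓  g5:✓  g6:✓  g7:✓
g3 has no witness among its planted-trees.

False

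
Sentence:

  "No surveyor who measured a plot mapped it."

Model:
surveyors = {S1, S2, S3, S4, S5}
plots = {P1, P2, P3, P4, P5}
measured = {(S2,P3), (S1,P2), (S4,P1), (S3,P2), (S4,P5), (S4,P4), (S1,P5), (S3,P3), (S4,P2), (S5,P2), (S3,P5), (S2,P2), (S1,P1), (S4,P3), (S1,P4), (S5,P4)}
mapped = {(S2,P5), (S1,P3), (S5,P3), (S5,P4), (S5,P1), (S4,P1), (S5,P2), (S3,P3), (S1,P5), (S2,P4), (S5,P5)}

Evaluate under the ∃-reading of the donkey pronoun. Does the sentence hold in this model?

False

"it" takes "a plot" as antecedent — a donkey pronoun bound across the clause boundary.
Truth condition: for no (s,p) with measured(s,p) does mapped(s,p) hold.
Restrictor pairs — does the scope hold? (S1,P1):fails  (S1,P2):fails  (S1,P4):fails  (S1,P5):holds  (S2,P2):fails  (S2,P3):fails  (S3,P2):fails  (S3,P3):holds  (S3,P5):fails  (S4,P1):holds  (S4,P2):fails  (S4,P3):fails  (S4,P4):fails  (S4,P5):fails  (S5,P2):holds  (S5,P4):holds
Scope holds for 5 pair(s), so the sentence is false.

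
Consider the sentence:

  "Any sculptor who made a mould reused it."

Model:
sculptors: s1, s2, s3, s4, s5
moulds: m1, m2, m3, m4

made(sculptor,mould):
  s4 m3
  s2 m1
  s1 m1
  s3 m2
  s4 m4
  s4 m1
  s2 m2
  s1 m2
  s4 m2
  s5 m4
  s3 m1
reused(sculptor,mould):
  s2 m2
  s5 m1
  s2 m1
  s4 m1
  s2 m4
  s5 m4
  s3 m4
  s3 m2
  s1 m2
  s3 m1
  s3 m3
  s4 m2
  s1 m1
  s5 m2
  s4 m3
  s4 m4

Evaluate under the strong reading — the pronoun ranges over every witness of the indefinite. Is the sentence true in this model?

True

"it" takes "a mould" as antecedent — a donkey pronoun bound across the clause boundary.
Strong reading: for every (s,m) with made(s,m), reused(s,m).
Restrictor pairs: (s1,m1) ✓  (s1,m2) ✓  (s2,m1) ✓  (s2,m2) ✓  (s3,m1) ✓  (s3,m2) ✓  (s4,m1) ✓  (s4,m2) ✓  (s4,m3) ✓  (s4,m4) ✓  (s5,m4) ✓
Every restrictor pair satisfies the scope.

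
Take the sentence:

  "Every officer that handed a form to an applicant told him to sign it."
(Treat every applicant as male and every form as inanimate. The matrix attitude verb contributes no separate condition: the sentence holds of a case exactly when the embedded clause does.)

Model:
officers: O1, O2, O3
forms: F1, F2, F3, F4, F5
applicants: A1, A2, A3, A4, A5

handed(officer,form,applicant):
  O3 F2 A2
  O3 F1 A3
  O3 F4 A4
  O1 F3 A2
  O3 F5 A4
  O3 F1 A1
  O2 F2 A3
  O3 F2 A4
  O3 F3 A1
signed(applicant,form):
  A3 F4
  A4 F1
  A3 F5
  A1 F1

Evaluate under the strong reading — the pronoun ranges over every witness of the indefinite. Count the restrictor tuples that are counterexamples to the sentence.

8

"him" takes "an applicant" as antecedent and "it" takes "a form"; both are donkey pronouns co-varying with the restrictor.
Strong reading: for every (o,f,a) with handed(o,f,a), signed(a,f).
Restrictor triples: (O1,F3,A2)→signed(A2,F3) ✗  (O2,F2,A3)→signed(A3,F2) ✗  (O3,F1,A1)→signed(A1,F1) ✓  (O3,F1,A3)→signed(A3,F1) ✗  (O3,F2,A2)→signed(A2,F2) ✗  (O3,F2,A4)→signed(A4,F2) ✗  (O3,F3,A1)→signed(A1,F3) ✗  (O3,F4,A4)→signed(A4,F4) ✗  (O3,F5,A4)→signed(A4,F5) ✗
Counterexamples (restrictor triples failing the scope): 8.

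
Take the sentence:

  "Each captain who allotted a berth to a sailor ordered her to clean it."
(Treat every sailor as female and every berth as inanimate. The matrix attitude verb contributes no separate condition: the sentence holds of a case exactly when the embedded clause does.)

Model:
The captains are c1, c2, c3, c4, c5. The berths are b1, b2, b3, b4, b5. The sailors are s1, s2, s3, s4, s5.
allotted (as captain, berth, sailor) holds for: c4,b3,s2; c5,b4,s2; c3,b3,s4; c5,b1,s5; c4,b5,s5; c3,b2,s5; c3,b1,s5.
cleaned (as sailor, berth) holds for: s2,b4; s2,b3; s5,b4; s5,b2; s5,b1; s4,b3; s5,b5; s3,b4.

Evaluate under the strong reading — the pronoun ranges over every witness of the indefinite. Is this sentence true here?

True

"her" takes "a sailor" as antecedent and "it" takes "a berth"; both are donkey pronouns co-varying with the restrictor.
Strong reading: for every (c,b,s) with allotted(c,b,s), cleaned(s,b).
Restrictor triples: (c3,b1,s5)→cleaned(s5,b1) ✓  (c3,b2,s5)→cleaned(s5,b2) ✓  (c3,b3,s4)→cleaned(s4,b3) ✓  (c4,b3,s2)→cleaned(s2,b3) ✓  (c4,b5,s5)→cleaned(s5,b5) ✓  (c5,b1,s5)→cleaned(s5,b1) ✓  (c5,b4,s2)→cleaned(s2,b4) ✓
Every restrictor triple satisfies the scope.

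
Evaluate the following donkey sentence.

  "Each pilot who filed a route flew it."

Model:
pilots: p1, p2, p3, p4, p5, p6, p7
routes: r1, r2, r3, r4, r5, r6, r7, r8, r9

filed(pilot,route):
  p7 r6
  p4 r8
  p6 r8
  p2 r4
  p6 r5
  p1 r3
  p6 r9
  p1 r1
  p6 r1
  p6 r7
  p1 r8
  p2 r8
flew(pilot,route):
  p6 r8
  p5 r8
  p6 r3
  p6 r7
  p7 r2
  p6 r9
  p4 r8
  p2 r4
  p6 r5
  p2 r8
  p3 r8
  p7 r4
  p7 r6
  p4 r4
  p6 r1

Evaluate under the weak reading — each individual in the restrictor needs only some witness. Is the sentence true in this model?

False

"it" takes "a route" as antecedent — a donkey pronoun bound across the clause boundary.
Weak reading: every pilot p with some filed-route has at least one filed-route r such that flew(p,r).
Per pilot: p1:✗  p2:✓  p4:✓  p6:✓  p7:✓
p1 has no witness among its filed-routes.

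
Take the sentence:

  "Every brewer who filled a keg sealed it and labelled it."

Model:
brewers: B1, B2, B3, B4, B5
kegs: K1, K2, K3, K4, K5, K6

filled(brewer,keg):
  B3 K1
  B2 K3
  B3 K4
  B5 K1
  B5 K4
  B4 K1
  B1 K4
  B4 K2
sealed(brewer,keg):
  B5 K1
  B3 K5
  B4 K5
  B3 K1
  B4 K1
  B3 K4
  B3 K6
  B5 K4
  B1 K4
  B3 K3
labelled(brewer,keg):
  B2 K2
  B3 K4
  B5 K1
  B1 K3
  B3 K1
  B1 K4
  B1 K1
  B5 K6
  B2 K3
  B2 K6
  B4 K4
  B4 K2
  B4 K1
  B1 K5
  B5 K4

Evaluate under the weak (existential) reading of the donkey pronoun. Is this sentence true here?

False

"it" takes "a keg" as antecedent — a donkey pronoun bound across the clause boundary.
Weak reading: every brewer b with some filled-keg has at least one filled-keg k such that sealed(b,k) ∧ labelled(b,k).
Per brewer: B1:✓  B2:✗  B3:✓  B4:✓  B5:✓
B2 has no witness among its filled-kegs.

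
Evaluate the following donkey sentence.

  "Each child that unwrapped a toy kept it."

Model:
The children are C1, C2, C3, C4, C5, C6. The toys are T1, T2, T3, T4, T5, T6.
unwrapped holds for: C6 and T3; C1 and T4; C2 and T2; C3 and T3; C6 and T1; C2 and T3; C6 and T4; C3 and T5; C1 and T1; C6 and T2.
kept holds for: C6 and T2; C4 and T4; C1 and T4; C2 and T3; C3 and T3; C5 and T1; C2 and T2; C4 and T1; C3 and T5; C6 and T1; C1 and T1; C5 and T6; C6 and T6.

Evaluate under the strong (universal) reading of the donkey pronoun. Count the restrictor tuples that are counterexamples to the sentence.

"it" takes "a toy" as antecedent — a donkey pronoun bound across the clause boundary.
Strong reading: for every (c,t) with unwrapped(c,t), kept(c,t).
Restrictor pairs: (C1,T1) ✓  (C1,T4) ✓  (C2,T2) ✓  (C2,T3) ✓  (C3,T3) ✓  (C3,T5) ✓  (C6,T1) ✓  (C6,T2) ✓  (C6,T3) ✗  (C6,T4) ✗
Counterexamples (restrictor pairs failing the scope): 2.

2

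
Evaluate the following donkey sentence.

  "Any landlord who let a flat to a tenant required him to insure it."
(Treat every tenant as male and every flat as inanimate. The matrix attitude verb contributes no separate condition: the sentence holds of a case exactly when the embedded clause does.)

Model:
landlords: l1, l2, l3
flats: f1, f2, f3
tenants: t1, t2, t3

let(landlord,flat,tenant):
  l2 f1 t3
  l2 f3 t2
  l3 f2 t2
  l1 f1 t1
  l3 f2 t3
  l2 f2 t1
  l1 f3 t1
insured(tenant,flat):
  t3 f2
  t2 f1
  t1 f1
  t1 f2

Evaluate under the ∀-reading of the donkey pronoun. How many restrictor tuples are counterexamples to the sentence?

4

"him" takes "a tenant" as antecedent and "it" takes "a flat"; both are donkey pronouns co-varying with the restrictor.
Strong reading: for every (l,f,t) with let(l,f,t), insured(t,f).
Restrictor triples: (l1,f1,t1)→insured(t1,f1) ✓  (l1,f3,t1)→insured(t1,f3) ✗  (l2,f1,t3)→insured(t3,f1) ✗  (l2,f2,t1)→insured(t1,f2) ✓  (l2,f3,t2)→insured(t2,f3) ✗  (l3,f2,t2)→insured(t2,f2) ✗  (l3,f2,t3)→insured(t3,f2) ✓
Counterexamples (restrictor triples failing the scope): 4.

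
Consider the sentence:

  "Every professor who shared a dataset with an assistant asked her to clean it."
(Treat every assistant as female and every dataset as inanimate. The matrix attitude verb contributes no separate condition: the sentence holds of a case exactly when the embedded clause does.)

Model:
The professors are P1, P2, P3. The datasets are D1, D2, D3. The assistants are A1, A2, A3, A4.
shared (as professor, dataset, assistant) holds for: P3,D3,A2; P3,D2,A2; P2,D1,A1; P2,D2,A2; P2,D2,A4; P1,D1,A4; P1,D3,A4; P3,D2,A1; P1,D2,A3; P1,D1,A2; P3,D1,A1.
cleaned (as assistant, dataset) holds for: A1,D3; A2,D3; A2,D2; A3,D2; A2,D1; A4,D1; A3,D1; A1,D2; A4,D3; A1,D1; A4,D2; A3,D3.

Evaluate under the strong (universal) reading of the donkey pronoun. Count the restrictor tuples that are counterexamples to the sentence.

"her" takes "an assistant" as antecedent and "it" takes "a dataset"; both are donkey pronouns co-varying with the restrictor.
Strong reading: for every (p,d,a) with shared(p,d,a), cleaned(a,d).
Restrictor triples: (P1,D1,A2)→cleaned(A2,D1) ✓  (P1,D1,A4)→cleaned(A4,D1) ✓  (P1,D2,A3)→cleaned(A3,D2) ✓  (P1,D3,A4)→cleaned(A4,D3) ✓  (P2,D1,A1)→cleaned(A1,D1) ✓  (P2,D2,A2)→cleaned(A2,D2) ✓  (P2,D2,A4)→cleaned(A4,D2) ✓  (P3,D1,A1)→cleaned(A1,D1) ✓  (P3,D2,A1)→cleaned(A1,D2) ✓  (P3,D2,A2)→cleaned(A2,D2) ✓  (P3,D3,A2)→cleaned(A2,D3) ✓
Counterexamples (restrictor triples failing the scope): 0.

0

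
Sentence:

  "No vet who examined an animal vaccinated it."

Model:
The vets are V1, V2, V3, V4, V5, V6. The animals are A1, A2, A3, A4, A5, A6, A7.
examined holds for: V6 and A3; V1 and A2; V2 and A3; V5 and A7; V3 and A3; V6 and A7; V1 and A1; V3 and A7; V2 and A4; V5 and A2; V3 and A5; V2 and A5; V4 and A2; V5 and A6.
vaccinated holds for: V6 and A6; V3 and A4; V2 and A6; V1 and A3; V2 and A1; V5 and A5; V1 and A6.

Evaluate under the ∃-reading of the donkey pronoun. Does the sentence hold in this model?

True

"it" takes "an animal" as antecedent — a donkey pronoun bound across the clause boundary.
Truth condition: for no (v,a) with examined(v,a) does vaccinated(v,a) hold.
Restrictor pairs — does the scope hold? (V1,A1):fails  (V1,A2):fails  (V2,A3):fails  (V2,A4):fails  (V2,A5):fails  (V3,A3):fails  (V3,A5):fails  (V3,A7):fails  (V4,A2):fails  (V5,A2):fails  (V5,A6):fails  (V5,A7):fails  (V6,A3):fails  (V6,A7):fails
Scope holds for no restrictor pair, so the sentence is true.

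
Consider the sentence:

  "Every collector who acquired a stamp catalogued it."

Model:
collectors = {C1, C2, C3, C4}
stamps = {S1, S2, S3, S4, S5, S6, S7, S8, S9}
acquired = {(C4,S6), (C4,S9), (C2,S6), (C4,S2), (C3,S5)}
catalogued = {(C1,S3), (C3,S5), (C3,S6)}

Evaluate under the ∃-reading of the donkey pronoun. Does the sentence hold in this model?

"it" takes "a stamp" as antecedent — a donkey pronoun bound across the clause boundary.
Weak reading: every collector c with some acquired-stamp has at least one acquired-stamp s such that catalogued(c,s).
Per collector: C2:✗  C3:✓  C4:✗
C2 has no witness among its acquired-stamps.

False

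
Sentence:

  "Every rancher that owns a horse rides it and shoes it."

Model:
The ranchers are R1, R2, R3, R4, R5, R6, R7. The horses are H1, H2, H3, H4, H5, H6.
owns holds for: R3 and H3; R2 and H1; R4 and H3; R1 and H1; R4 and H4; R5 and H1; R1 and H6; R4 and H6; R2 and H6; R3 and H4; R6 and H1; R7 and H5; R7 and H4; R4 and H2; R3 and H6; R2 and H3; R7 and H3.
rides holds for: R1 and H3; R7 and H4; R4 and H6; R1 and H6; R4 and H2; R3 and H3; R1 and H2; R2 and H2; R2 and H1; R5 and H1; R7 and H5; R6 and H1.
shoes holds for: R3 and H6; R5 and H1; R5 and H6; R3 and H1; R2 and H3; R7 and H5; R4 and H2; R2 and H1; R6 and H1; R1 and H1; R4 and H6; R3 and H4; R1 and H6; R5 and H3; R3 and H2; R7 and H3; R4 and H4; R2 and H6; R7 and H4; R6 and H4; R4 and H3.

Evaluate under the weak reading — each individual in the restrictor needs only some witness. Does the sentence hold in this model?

"it" takes "a horse" as antecedent — a donkey pronoun bound across the clause boundary.
Weak reading: every rancher r with some owns-horse has at least one owns-horse h such that rides(r,h) ∧ shoes(r,h).
Per rancher: R1:✓  R2:✓  R3:✗  R4:✓  R5:✓  R6:✓  R7:✓
R3 has no witness among its owns-horses.

False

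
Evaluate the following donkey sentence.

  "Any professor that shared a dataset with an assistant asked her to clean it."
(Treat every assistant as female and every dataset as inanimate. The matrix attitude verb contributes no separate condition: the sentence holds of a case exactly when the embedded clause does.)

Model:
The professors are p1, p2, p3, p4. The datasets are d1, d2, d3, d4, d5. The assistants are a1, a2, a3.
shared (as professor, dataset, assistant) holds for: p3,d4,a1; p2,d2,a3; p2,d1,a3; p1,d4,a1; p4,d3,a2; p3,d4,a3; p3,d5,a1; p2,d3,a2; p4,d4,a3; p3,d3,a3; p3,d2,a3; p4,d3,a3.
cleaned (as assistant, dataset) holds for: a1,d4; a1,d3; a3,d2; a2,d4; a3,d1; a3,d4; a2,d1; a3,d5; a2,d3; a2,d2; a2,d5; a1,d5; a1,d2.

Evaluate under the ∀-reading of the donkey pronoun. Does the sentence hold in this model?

"her" takes "an assistant" as antecedent and "it" takes "a dataset"; both are donkey pronouns co-varying with the restrictor.
Strong reading: for every (p,d,a) with shared(p,d,a), cleaned(a,d).
Restrictor triples: (p1,d4,a1)→cleaned(a1,d4) ✓  (p2,d1,a3)→cleaned(a3,d1) ✓  (p2,d2,a3)→cleaned(a3,d2) ✓  (p2,d3,a2)→cleaned(a2,d3) ✓  (p3,d2,a3)→cleaned(a3,d2) ✓  (p3,d3,a3)→cleaned(a3,d3) ✗  (p3,d4,a1)→cleaned(a1,d4) ✓  (p3,d4,a3)→cleaned(a3,d4) ✓  (p3,d5,a1)→cleaned(a1,d5) ✓  (p4,d3,a2)→cleaned(a2,d3) ✓  (p4,d3,a3)→cleaned(a3,d3) ✗  (p4,d4,a3)→cleaned(a3,d4) ✓
Counterexample: (p3,d3,a3) — cleaned(a3,d3) does not hold.

False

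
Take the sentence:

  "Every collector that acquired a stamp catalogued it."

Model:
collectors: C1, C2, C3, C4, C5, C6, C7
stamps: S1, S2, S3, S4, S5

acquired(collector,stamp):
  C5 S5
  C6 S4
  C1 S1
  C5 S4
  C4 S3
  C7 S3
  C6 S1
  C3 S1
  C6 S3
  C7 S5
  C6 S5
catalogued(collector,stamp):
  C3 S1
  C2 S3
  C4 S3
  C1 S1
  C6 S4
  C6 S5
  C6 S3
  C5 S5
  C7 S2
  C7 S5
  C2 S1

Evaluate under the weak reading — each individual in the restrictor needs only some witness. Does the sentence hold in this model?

True

"it" takes "a stamp" as antecedent — a donkey pronoun bound across the clause boundary.
Weak reading: every collector c with some acquired-stamp has at least one acquired-stamp s such that catalogued(c,s).
Per collector: C1:✓  C3:✓  C4:✓  C5:✓  C6:✓  C7:✓
Every collector in the restrictor has a witness.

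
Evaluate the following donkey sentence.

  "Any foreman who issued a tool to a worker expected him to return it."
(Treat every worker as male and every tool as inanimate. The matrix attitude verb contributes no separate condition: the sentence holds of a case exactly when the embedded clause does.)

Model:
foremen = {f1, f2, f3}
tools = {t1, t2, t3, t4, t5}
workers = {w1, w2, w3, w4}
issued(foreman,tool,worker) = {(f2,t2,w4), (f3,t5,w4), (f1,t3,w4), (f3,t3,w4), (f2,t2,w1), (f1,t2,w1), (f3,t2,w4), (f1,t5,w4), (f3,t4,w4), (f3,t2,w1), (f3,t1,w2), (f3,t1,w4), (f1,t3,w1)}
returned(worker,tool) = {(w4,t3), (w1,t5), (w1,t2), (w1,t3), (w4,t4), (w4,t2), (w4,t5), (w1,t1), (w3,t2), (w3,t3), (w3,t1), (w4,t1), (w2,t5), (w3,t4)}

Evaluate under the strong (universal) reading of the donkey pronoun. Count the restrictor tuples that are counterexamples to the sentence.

1

"him" takes "a worker" as antecedent and "it" takes "a tool"; both are donkey pronouns co-varying with the restrictor.
Strong reading: for every (f,t,w) with issued(f,t,w), returned(w,t).
Restrictor triples: (f1,t2,w1)→returned(w1,t2) ✓  (f1,t3,w1)→returned(w1,t3) ✓  (f1,t3,w4)→returned(w4,t3) ✓  (f1,t5,w4)→returned(w4,t5) ✓  (f2,t2,w1)→returned(w1,t2) ✓  (f2,t2,w4)→returned(w4,t2) ✓  (f3,t1,w2)→returned(w2,t1) ✗  (f3,t1,w4)→returned(w4,t1) ✓  (f3,t2,w1)→returned(w1,t2) ✓  (f3,t2,w4)→returned(w4,t2) ✓  (f3,t3,w4)→returned(w4,t3) ✓  (f3,t4,w4)→returned(w4,t4) ✓  (f3,t5,w4)→returned(w4,t5) ✓
Counterexamples (restrictor triples failing the scope): 1.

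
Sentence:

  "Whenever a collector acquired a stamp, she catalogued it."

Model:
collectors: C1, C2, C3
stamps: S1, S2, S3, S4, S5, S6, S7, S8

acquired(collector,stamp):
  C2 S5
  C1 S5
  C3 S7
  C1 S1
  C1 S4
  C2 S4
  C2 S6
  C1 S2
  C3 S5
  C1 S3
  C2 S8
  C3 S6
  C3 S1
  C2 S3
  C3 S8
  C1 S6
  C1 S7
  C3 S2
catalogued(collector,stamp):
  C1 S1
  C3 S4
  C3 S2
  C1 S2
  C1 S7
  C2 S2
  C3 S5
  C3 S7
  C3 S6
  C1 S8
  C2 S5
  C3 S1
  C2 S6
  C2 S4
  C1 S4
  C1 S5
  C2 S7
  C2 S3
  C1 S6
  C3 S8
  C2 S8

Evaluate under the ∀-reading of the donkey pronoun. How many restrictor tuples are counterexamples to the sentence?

"it" takes "a stamp" as antecedent — a donkey pronoun bound across the clause boundary.
Strong reading: for every (c,s) with acquired(c,s), catalogued(c,s).
Restrictor pairs: (C1,S1) ✓  (C1,S2) ✓  (C1,S3) ✗  (C1,S4) ✓  (C1,S5) ✓  (C1,S6) ✓  (C1,S7) ✓  (C2,S3) ✓  (C2,S4) ✓  (C2,S5) ✓  (C2,S6) ✓  (C2,S8) ✓  (C3,S1) ✓  (C3,S2) ✓  (C3,S5) ✓  (C3,S6) ✓  (C3,S7) ✓  (C3,S8) ✓
Counterexamples (restrictor pairs failing the scope): 1.

1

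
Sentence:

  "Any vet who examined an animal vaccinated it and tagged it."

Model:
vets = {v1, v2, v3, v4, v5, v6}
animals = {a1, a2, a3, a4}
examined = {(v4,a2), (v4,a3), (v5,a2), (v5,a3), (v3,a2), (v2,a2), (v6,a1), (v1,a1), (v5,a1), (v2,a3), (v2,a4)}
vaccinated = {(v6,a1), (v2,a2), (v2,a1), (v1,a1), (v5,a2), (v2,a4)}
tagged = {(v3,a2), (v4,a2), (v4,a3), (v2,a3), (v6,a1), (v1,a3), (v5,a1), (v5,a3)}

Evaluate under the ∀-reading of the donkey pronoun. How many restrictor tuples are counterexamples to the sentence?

10

"it" takes "an animal" as antecedent — a donkey pronoun bound across the clause boundary.
Strong reading: for every (v,a) with examined(v,a), vaccinated(v,a) ∧ tagged(v,a).
Restrictor pairs: (v1,a1) ✗  (v2,a2) ✗  (v2,a3) ✗  (v2,a4) ✗  (v3,a2) ✗  (v4,a2) ✗  (v4,a3) ✗  (v5,a1) ✗  (v5,a2) ✗  (v5,a3) ✗  (v6,a1) ✓
Counterexamples (restrictor pairs failing the scope): 10.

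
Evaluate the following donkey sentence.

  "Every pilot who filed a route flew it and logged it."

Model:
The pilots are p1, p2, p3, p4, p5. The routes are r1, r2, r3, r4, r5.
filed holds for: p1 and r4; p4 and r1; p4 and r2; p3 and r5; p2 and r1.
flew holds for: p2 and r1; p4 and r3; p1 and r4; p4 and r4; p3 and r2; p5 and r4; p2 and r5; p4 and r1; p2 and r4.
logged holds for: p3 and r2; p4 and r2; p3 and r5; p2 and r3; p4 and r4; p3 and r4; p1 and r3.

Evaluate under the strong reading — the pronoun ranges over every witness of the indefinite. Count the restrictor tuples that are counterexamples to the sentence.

"it" takes "a route" as antecedent — a donkey pronoun bound across the clause boundary.
Strong reading: for every (p,r) with filed(p,r), flew(p,r) ∧ logged(p,r).
Restrictor pairs: (p1,r4) ✗  (p2,r1) ✗  (p3,r5) ✗  (p4,r1) ✗  (p4,r2) ✗
Counterexamples (restrictor pairs failing the scope): 5.

5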